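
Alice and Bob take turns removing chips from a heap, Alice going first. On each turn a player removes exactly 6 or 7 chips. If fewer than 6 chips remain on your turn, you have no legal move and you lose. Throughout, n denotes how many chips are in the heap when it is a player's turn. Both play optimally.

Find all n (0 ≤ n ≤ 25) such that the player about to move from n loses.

0, 1, 2, 3, 4, 5, 13, 14, 15, 16, 17, 18

Build the W/L table. Terminal = L. A non-terminal position is W if it has a move to some L; otherwise it is L.
n=0: no move → L
n=1: no move → L
n=2: no move → L
n=3: no move → L
n=4: no move → L
n=5: no move → L
n=6: reaches L-position 0 → W
n=7: reaches L-position 1 → W
n=8: reaches L-position 2 → W
n=9: reaches L-position 3 → W
n=10: reaches L-position 4 → W
n=11: reaches L-position 5 → W
n=12: reaches L-position 5 → W
n=13: only reaches 7(W), 6(W), all W → L
n=14: only reaches 8(W), 7(W), all W → L
n=15: only reaches 9(W), 8(W), all W → L
n=16: only reaches 10(W), 9(W), all W → L
n=17: only reaches 11(W), 10(W), all W → L
n=18: only reaches 12(W), 11(W), all W → L
n=19: reaches L-position 13 → W
n=20: reaches L-position 14 → W
n=21: reaches L-position 15 → W
n=22: reaches L-position 16 → W
n=23: reaches L-position 17 → W
n=24: reaches L-position 18 → W
n=25: reaches L-position 18 → W
The losing starting values of n are exactly the entries labelled L in this table (12 of them).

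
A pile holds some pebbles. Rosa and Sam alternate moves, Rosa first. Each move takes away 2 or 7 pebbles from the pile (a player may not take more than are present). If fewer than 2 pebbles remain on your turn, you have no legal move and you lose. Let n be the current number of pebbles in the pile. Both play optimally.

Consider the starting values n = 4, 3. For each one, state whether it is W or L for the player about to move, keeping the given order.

4: L, 3: W

Work bottom-up. With no move the player to move loses. Otherwise the position is W if at least one move leads to an L position for the opponent, and L if every move leads to a W.
n=0: no move → L
n=1: no move → L
n=2: →0(L), so W
n=3: →1(L), so W
n=4: →2(W) only, which is W, so L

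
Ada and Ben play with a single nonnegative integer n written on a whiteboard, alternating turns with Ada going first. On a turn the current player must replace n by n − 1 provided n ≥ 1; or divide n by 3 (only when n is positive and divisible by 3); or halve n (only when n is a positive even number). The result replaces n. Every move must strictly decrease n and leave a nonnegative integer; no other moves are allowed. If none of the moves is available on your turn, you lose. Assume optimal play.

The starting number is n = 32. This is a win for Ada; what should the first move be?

Move to 16.

Label each position W (a win for the player to move) or L (a loss). A position with no legal move is L; any other position is W exactly when some move reaches an L, and L when every move reaches a W.
n=0: no move → L
n=1: can move to 0, which is L ⇒ W
n=2: the only move is to 1(W), a W ⇒ L
n=3: can move to 2, which is L ⇒ W
n=4: can move to 2, which is L ⇒ W
n=5: the only move is to 4(W), a W ⇒ L
n=6: can move to 2, which is L ⇒ W
n=7: the only move is to 6(W), a W ⇒ L
n=8: can move to 7, which is L ⇒ W
n=9: moves to 3(W), 8(W); every one is W ⇒ L
n=10: can move to 5, which is L ⇒ W
n=11: the only move is to 10(W), a W ⇒ L
n=12: can move to 11, which is L ⇒ W
n=13: the only move is to 12(W), a W ⇒ L
n=14: can move to 7, which is L ⇒ W
n=15: can move to 5, which is L ⇒ W
n=16: moves to 8(W), 15(W); every one is W ⇒ L
n=17: can move to 16, which is L ⇒ W
n=18: can move to 9, which is L ⇒ W
n=19: the only move is to 18(W), a W ⇒ L
n=20: can move to 19, which is L ⇒ W
n=21: can move to 7, which is L ⇒ W
n=22: can move to 11, which is L ⇒ W
n=23: the only move is to 22(W), a W ⇒ L
n=24: can move to 23, which is L ⇒ W
n=25: the only move is to 24(W), a W ⇒ L
n=26: can move to 13, which is L ⇒ W
n=27: can move to 9, which is L ⇒ W
n=28: moves to 14(W), 27(W); every one is W ⇒ L
n=29: can move to 28, which is L ⇒ W
n=30: moves to 10(W), 15(W), 29(W); every one is W ⇒ L
n=31: can move to 30, which is L ⇒ W
n=32: can move to 16, which is L ⇒ W
From 32, the L positions reachable in one move are: 16.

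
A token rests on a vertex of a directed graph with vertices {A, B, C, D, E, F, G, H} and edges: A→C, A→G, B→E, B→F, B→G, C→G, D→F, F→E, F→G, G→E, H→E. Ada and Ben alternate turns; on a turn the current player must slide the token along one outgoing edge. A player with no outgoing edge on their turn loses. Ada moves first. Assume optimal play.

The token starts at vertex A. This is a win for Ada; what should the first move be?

Move to C.

Use the standard recursion: the mover loses at a terminal position; elsewhere, the mover wins exactly when some move hands the opponent an L position.
Every edge goes from a vertex to one that appears earlier in the order E, G, C, F, H, D, A, B, so processing vertices in that order labels each vertex after all of its successors.
E: no outgoing edge → L
G: →E(L), so W
C: →G(W) only, which is W, so L
F: →E(L), so W
H: →E(L), so W
D: →F(W) only, which is W, so L
A: →C(L), so W
B: →E(L), so W
From A, the L positions reachable in one move are: C.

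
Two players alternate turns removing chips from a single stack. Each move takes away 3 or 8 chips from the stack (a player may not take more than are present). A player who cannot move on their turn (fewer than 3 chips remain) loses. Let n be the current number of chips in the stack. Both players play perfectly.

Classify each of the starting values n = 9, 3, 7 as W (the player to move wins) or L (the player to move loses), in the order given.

Classify positions by backward induction: terminal positions (no move available) are L. From any other position, the mover wins iff some move reaches an L.
n=0: no move → L
n=1: no move → L
n=2: no move → L
n=3: →0(L), so W
n=4: →1(L), so W
n=5: →2(L), so W
n=6: →3(W) only, which is W, so L
n=7: →4(W) only, which is W, so L
n=8: →0(L), so W
n=9: →6(L), so W

9: W, 3: W, 7: L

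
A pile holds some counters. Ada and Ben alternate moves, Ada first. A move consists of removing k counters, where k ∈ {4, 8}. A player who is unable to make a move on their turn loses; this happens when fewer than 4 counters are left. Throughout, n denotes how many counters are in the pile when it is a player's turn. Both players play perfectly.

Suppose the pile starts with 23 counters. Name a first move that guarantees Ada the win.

Remove 8, leaving 15.

Use the standard recursion: the mover loses at a terminal position; elsewhere, the mover wins exactly when some move hands the opponent an L position.
n=0: no move → L
n=1: no move → L
n=2: no move → L
n=3: no move → L
n=4: →0(L), so W
n=5: →1(L), so W
n=6: →2(L), so W
n=7: →3(L), so W
n=8: →0(L), so W
n=9: →1(L), so W
n=10: →2(L), so W
n=11: →3(L), so W
n=12: →8(W), 4(W) — all W, so L
n=13: →9(W), 5(W) — all W, so L
n=14: →10(W), 6(W) — all W, so L
n=15: →11(W), 7(W) — all W, so L
n=16: →12(L), so W
n=17: →13(L), so W
n=18: →14(L), so W
n=19: →15(L), so W
n=20: →12(L), so W
n=21: →13(L), so W
n=22: →14(L), so W
n=23: →15(L), so W
From 23, the L positions reachable in one move are: 15.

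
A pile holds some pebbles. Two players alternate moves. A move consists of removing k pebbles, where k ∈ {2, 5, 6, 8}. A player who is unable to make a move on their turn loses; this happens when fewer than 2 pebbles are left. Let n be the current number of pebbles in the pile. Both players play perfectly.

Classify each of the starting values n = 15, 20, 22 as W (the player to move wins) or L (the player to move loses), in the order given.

Work bottom-up. With no move the player to move loses. Otherwise the position is W if at least one move leads to an L position for the opponent, and L if every move leads to a W.
n=0: no move → L
n=1: no move → L
n=2: W (go to 0, an L position)
n=3: W (go to 1, an L position)
n=4: L (sole option 2(W) is W)
n=5: W (go to 0, an L position)
n=6: W (go to 4, an L position)
n=7: W (go to 1, an L position)
n=8: W (go to 0, an L position)
n=9: W (go to 4, an L position)
n=10: W (go to 4, an L position)
n=11: L (options 9(W), 6(W), 5(W), 3(W) are all W)
n=12: W (go to 4, an L position)
n=13: W (go to 11, an L position)
n=14: L (options 12(W), 9(W), 8(W), 6(W) are all W)
n=15: L (options 13(W), 10(W), 9(W), 7(W) are all W)
n=16: W (go to 14, an L position)
n=17: W (go to 15, an L position)
n=18: L (options 16(W), 13(W), 12(W), 10(W) are all W)
n=19: W (go to 14, an L position)
n=20: W (go to 18, an L position)
n=21: W (go to 15, an L position)
n=22: W (go to 14, an L position)

15: L, 20: W, 22: W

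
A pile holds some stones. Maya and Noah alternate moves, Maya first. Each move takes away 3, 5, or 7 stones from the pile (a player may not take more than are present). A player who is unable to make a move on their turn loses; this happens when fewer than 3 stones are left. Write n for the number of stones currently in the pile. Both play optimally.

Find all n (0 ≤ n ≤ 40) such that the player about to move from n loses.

0, 1, 2, 10, 11, 12, 20, 21, 22, 30, 31, 32, 40

Use the standard recursion: the mover loses at a terminal position; elsewhere, the mover wins exactly when some move hands the opponent an L position.
n=0: no move → L
n=1: no move → L
n=2: no move → L
n=3: W (go to 0, an L position)
n=4: W (go to 1, an L position)
n=5: W (go to 2, an L position)
n=6: W (go to 1, an L position)
n=7: W (go to 2, an L position)
n=8: W (go to 1, an L position)
n=9: W (go to 2, an L position)
n=10: L (options 7(W), 5(W), 3(W) are all W)
n=11: L (options 8(W), 6(W), 4(W) are all W)
n=12: L (options 9(W), 7(W), 5(W) are all W)
n=13: W (go to 10, an L position)
n=14: W (go to 11, an L position)
n=15: W (go to 12, an L position)
n=16: W (go to 11, an L position)
n=17: W (go to 12, an L position)
n=18: W (go to 11, an L position)
n=19: W (go to 12, an L position)
n=20: L (options 17(W), 15(W), 13(W) are all W)
n=21: L (options 18(W), 16(W), 14(W) are all W)
n=22: L (options 19(W), 17(W), 15(W) are all W)
n=23: W (go to 20, an L position)
n=24: W (go to 21, an L position)
n=25: W (go to 22, an L position)
n=26: W (go to 21, an L position)
n=27: W (go to 22, an L position)
n=28: W (go to 21, an L position)
n=29: W (go to 22, an L position)
n=30: L (options 27(W), 25(W), 23(W) are all W)
n=31: L (options 28(W), 26(W), 24(W) are all W)
n=32: L (options 29(W), 27(W), 25(W) are all W)
n=33: W (go to 30, an L position)
n=34: W (go to 31, an L position)
n=35: W (go to 32, an L position)
n=36: W (go to 31, an L position)
n=37: W (go to 32, an L position)
n=38: W (go to 31, an L position)
n=39: W (go to 32, an L position)
n=40: L (options 37(W), 35(W), 33(W) are all W)
Reading off the rows marked L gives the requested list; there are 13 such values of n.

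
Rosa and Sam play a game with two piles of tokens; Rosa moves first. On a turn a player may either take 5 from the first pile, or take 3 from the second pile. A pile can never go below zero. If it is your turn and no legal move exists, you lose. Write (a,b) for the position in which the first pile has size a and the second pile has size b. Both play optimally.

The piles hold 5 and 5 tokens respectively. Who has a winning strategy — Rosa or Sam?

Work bottom-up. With no move the player to move loses. Otherwise the position is W if at least one move leads to an L position for the opponent, and L if every move leads to a W.
No move ever increases a pile, so every position that can arise here has a ≤ 5 and b ≤ 5; it is enough to label the cells with 0 ≤ a ≤ 5 and 0 ≤ b ≤ 5.
Every move lowers a or b (never raises either), so fill the grid row by row in increasing a, and left to right within a row: each cell's successors are then already labelled.
      b=0  b=1  b=2  b=3  b=4  b=5
a=0:    L    L    L    W    W    W
a=1:    L    L    L    W    W    W
a=2:    L    L    L    W    W    W
a=3:    L    L    L    W    W    W
a=4:    L    L    L    W    W    W
a=5:    W    W    W    L    L    L
Cells with no legal move (terminal, hence L): (0,0), (0,1), (0,2), (1,0), (1,1), (1,2), (2,0), (2,1), (2,2), (3,0), (3,1), (3,2), (4,0), (4,1), (4,2).
The remaining L cells, each justified by listing all of its moves:
(5,3): moves to (0,3)(W), (5,0)(W); every one is W ⇒ L
(5,4): moves to (0,4)(W), (5,1)(W); every one is W ⇒ L
(5,5): moves to (0,5)(W), (5,2)(W); every one is W ⇒ L
Every other cell has at least one move into one of the L cells above, so it is W.
Every move from (5,5) reaches a W position, so the mover loses.

Sam wins.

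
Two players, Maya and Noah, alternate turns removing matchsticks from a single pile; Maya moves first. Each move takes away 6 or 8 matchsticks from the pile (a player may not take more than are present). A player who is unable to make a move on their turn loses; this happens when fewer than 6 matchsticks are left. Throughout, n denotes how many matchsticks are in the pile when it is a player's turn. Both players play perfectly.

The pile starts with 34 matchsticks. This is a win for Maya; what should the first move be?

Compute win/loss labels from the base case upward. A position with no move is L. Any other position is W if it can reach an L in one move, else L.
n=0: no move → L
n=1: no move → L
n=2: no move → L
n=3: no move → L
n=4: no move → L
n=5: no move → L
n=6: can move to 0, which is L ⇒ W
n=7: can move to 1, which is L ⇒ W
n=8: can move to 2, which is L ⇒ W
n=9: can move to 3, which is L ⇒ W
n=10: can move to 4, which is L ⇒ W
n=11: can move to 5, which is L ⇒ W
n=12: can move to 4, which is L ⇒ W
n=13: can move to 5, which is L ⇒ W
n=14: moves to 8(W), 6(W); every one is W ⇒ L
n=15: moves to 9(W), 7(W); every one is W ⇒ L
n=16: moves to 10(W), 8(W); every one is W ⇒ L
n=17: moves to 11(W), 9(W); every one is W ⇒ L
n=18: moves to 12(W), 10(W); every one is W ⇒ L
n=19: moves to 13(W), 11(W); every one is W ⇒ L
n=20: can move to 14, which is L ⇒ W
n=21: can move to 15, which is L ⇒ W
n=22: can move to 16, which is L ⇒ W
n=23: can move to 17, which is L ⇒ W
n=24: can move to 18, which is L ⇒ W
n=25: can move to 19, which is L ⇒ W
n=26: can move to 18, which is L ⇒ W
n=27: can move to 19, which is L ⇒ W
n=28: moves to 22(W), 20(W); every one is W ⇒ L
n=29: moves to 23(W), 21(W); every one is W ⇒ L
n=30: moves to 24(W), 22(W); every one is W ⇒ L
n=31: moves to 25(W), 23(W); every one is W ⇒ L
n=32: moves to 26(W), 24(W); every one is W ⇒ L
n=33: moves to 27(W), 25(W); every one is W ⇒ L
n=34: can move to 28, which is L ⇒ W
From 34, the L positions reachable in one move are: 28.

Remove 6, leaving 28.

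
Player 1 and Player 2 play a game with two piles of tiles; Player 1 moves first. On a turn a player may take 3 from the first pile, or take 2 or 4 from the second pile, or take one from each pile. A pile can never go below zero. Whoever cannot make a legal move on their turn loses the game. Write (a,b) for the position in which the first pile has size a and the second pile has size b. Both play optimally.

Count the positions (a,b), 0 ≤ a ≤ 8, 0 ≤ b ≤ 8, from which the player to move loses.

30

Compute win/loss labels from the base case upward. A position with no move is L. Any other position is W if it can reach an L in one move, else L.
Every move lowers a or b (never raises either), so fill the grid row by row in increasing a, and left to right within a row: each cell's successors are then already labelled.
      b=0  b=1  b=2  b=3  b=4  b=5  b=6  b=7  b=8
a=0:    L    L    W    W    W    W    L    L    W
a=1:    L    W    W    L    W    W    L    W    W
a=2:    L    W    W    L    W    W    L    W    W
a=3:    W    W    L    L    W    W    W    W    L
a=4:    W    L    L    W    W    W    W    L    L
a=5:    W    L    W    W    L    W    W    L    W
a=6:    L    L    W    W    W    W    L    L    W
a=7:    L    W    W    L    W    W    L    W    W
a=8:    L    W    W    L    W    W    L    W    W
Cells with no legal move (terminal, hence L): (0,0), (0,1), (1,0), (2,0).
The remaining L cells, each justified by listing all of its moves:
(0,6): →(0,4)(W), (0,2)(W) — all W, so L
(0,7): →(0,5)(W), (0,3)(W) — all W, so L
(1,3): →(1,1)(W), (0,2)(W) — all W, so L
(1,6): →(1,4)(W), (1,2)(W), (0,5)(W) — all W, so L
(2,3): →(2,1)(W), (1,2)(W) — all W, so L
(2,6): →(2,4)(W), (2,2)(W), (1,5)(W) — all W, so L
(3,2): →(0,2)(W), (3,0)(W), (2,1)(W) — all W, so L
(3,3): →(0,3)(W), (3,1)(W), (2,2)(W) — all W, so L
(3,8): →(0,8)(W), (3,6)(W), (3,4)(W), (2,7)(W) — all W, so L
(4,1): →(1,1)(W), (3,0)(W) — all W, so L
(4,2): →(1,2)(W), (4,0)(W), (3,1)(W) — all W, so L
(4,7): →(1,7)(W), (4,5)(W), (4,3)(W), (3,6)(W) — all W, so L
(4,8): →(1,8)(W), (4,6)(W), (4,4)(W), (3,7)(W) — all W, so L
(5,1): →(2,1)(W), (4,0)(W) — all W, so L
(5,4): →(2,4)(W), (5,2)(W), (5,0)(W), (4,3)(W) — all W, so L
(5,7): →(2,7)(W), (5,5)(W), (5,3)(W), (4,6)(W) — all W, so L
(6,0): →(3,0)(W) only, which is W, so L
(6,1): →(3,1)(W), (5,0)(W) — all W, so L
(6,6): →(3,6)(W), (6,4)(W), (6,2)(W), (5,5)(W) — all W, so L
(6,7): →(3,7)(W), (6,5)(W), (6,3)(W), (5,6)(W) — all W, so L
(7,0): →(4,0)(W) only, which is W, so L
(7,3): →(4,3)(W), (7,1)(W), (6,2)(W) — all W, so L
(7,6): →(4,6)(W), (7,4)(W), (7,2)(W), (6,5)(W) — all W, so L
(8,0): →(5,0)(W) only, which is W, so L
(8,3): →(5,3)(W), (8,1)(W), (7,2)(W) — all W, so L
(8,6): →(5,6)(W), (8,4)(W), (8,2)(W), (7,5)(W) — all W, so L
Every other cell has at least one move into one of the L cells above, so it is W.
L cells per row: a=0: 4, a=1: 3, a=2: 3, a=3: 3, a=4: 4, a=5: 3, a=6: 4, a=7: 3, a=8: 3; total 30.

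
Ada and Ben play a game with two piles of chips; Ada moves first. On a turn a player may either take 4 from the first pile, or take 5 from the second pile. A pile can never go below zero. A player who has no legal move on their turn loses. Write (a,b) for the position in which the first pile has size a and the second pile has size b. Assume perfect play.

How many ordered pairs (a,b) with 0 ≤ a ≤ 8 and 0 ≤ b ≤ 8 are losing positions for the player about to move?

Build the W/L table. Terminal = L. A non-terminal position is W if it has a move to some L; otherwise it is L.
Every move lowers a or b (never raises either), so fill the grid row by row in increasing a, and left to right within a row: each cell's successors are then already labelled.
      b=0  b=1  b=2  b=3  b=4  b=5  b=6  b=7  b=8
a=0:    L    L    L    L    L    W    W    W    W
a=1:    L    L    L    L    L    W    W    W    W
a=2:    L    L    L    L    L    W    W    W    W
a=3:    L    L    L    L    L    W    W    W    W
a=4:    W    W    W    W    W    L    L    L    L
a=5:    W    W    W    W    W    L    L    L    L
a=6:    W    W    W    W    W    L    L    L    L
a=7:    W    W    W    W    W    L    L    L    L
a=8:    L    L    L    L    L    W    W    W    W
Cells with no legal move (terminal, hence L): (0,0), (0,1), (0,2), (0,3), (0,4), (1,0), (1,1), (1,2), (1,3), (1,4), (2,0), (2,1), (2,2), (2,3), (2,4), (3,0), (3,1), (3,2), (3,3), (3,4).
The remaining L cells, each justified by listing all of its moves:
(4,5): only reaches (0,5)(W), (4,0)(W), all W → L
(4,6): only reaches (0,6)(W), (4,1)(W), all W → L
(4,7): only reaches (0,7)(W), (4,2)(W), all W → L
(4,8): only reaches (0,8)(W), (4,3)(W), all W → L
(5,5): only reaches (1,5)(W), (5,0)(W), all W → L
(5,6): only reaches (1,6)(W), (5,1)(W), all W → L
(5,7): only reaches (1,7)(W), (5,2)(W), all W → L
(5,8): only reaches (1,8)(W), (5,3)(W), all W → L
(6,5): only reaches (2,5)(W), (6,0)(W), all W → L
(6,6): only reaches (2,6)(W), (6,1)(W), all W → L
(6,7): only reaches (2,7)(W), (6,2)(W), all W → L
(6,8): only reaches (2,8)(W), (6,3)(W), all W → L
(7,5): only reaches (3,5)(W), (7,0)(W), all W → L
(7,6): only reaches (3,6)(W), (7,1)(W), all W → L
(7,7): only reaches (3,7)(W), (7,2)(W), all W → L
(7,8): only reaches (3,8)(W), (7,3)(W), all W → L
(8,0): only reaches (4,0)(W), which is W → L
(8,1): only reaches (4,1)(W), which is W → L
(8,2): only reaches (4,2)(W), which is W → L
(8,3): only reaches (4,3)(W), which is W → L
(8,4): only reaches (4,4)(W), which is W → L
Every other cell has at least one move into one of the L cells above, so it is W.
L cells per row: a=0: 5, a=1: 5, a=2: 5, a=3: 5, a=4: 4, a=5: 4, a=6: 4, a=7: 4, a=8: 5; total 41.

41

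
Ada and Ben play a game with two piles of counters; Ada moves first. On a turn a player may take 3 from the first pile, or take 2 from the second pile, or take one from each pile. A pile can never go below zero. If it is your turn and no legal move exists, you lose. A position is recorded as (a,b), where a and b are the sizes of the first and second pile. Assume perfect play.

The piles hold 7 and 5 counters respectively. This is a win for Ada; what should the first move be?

Work bottom-up. With no move the player to move loses. Otherwise the position is W if at least one move leads to an L position for the opponent, and L if every move leads to a W.
No move ever increases a pile, so every position that can arise here has a ≤ 7 and b ≤ 5; it is enough to label the cells with 0 ≤ a ≤ 7 and 0 ≤ b ≤ 5.
Every move lowers a or b (never raises either), so fill the grid row by row in increasing a, and left to right within a row: each cell's successors are then already labelled.
      b=0  b=1  b=2  b=3  b=4  b=5
a=0:    L    L    W    W    L    L
a=1:    L    W    W    L    L    W
a=2:    L    W    W    L    W    W
a=3:    W    W    L    L    W    W
a=4:    W    L    L    W    W    L
a=5:    W    L    W    W    L    L
a=6:    L    L    W    W    L    W
a=7:    L    W    W    L    L    W
Cells with no legal move (terminal, hence L): (0,0), (0,1), (1,0), (2,0).
The remaining L cells, each justified by listing all of its moves:
(0,4): the only move is to (0,2)(W), a W ⇒ L
(0,5): the only move is to (0,3)(W), a W ⇒ L
(1,3): moves to (1,1)(W), (0,2)(W); every one is W ⇒ L
(1,4): moves to (1,2)(W), (0,3)(W); every one is W ⇒ L
(2,3): moves to (2,1)(W), (1,2)(W); every one is W ⇒ L
(3,2): moves to (0,2)(W), (3,0)(W), (2,1)(W); every one is W ⇒ L
(3,3): moves to (0,3)(W), (3,1)(W), (2,2)(W); every one is W ⇒ L
(4,1): moves to (1,1)(W), (3,0)(W); every one is W ⇒ L
(4,2): moves to (1,2)(W), (4,0)(W), (3,1)(W); every one is W ⇒ L
(4,5): moves to (1,5)(W), (4,3)(W), (3,4)(W); every one is W ⇒ L
(5,1): moves to (2,1)(W), (4,0)(W); every one is W ⇒ L
(5,4): moves to (2,4)(W), (5,2)(W), (4,3)(W); every one is W ⇒ L
(5,5): moves to (2,5)(W), (5,3)(W), (4,4)(W); every one is W ⇒ L
(6,0): the only move is to (3,0)(W), a W ⇒ L
(6,1): moves to (3,1)(W), (5,0)(W); every one is W ⇒ L
(6,4): moves to (3,4)(W), (6,2)(W), (5,3)(W); every one is W ⇒ L
(7,0): the only move is to (4,0)(W), a W ⇒ L
(7,3): moves to (4,3)(W), (7,1)(W), (6,2)(W); every one is W ⇒ L
(7,4): moves to (4,4)(W), (7,2)(W), (6,3)(W); every one is W ⇒ L
Every other cell has at least one move into one of the L cells above, so it is W.
From (7,5), the L positions reachable in one move are: (4,5), (7,3), (6,4). Any move reaching one of these is winning.

Move to (4,5).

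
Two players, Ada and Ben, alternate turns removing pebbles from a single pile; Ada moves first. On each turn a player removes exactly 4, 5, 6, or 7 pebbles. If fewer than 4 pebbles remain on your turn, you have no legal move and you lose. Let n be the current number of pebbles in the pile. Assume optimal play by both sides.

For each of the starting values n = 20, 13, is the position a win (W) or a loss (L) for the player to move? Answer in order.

Build the W/L table. Terminal = L. A non-terminal position is W if it has a move to some L; otherwise it is L.
n=0: no move → L
n=1: no move → L
n=2: no move → L
n=3: no move → L
n=4: W (go to 0, an L position)
n=5: W (go to 1, an L position)
n=6: W (go to 2, an L position)
n=7: W (go to 3, an L position)
n=8: W (go to 3, an L position)
n=9: W (go to 3, an L position)
n=10: W (go to 3, an L position)
n=11: L (options 7(W), 6(W), 5(W), 4(W) are all W)
n=12: L (options 8(W), 7(W), 6(W), 5(W) are all W)
n=13: L (options 9(W), 8(W), 7(W), 6(W) are all W)
n=14: L (options 10(W), 9(W), 8(W), 7(W) are all W)
n=15: W (go to 11, an L position)
n=16: W (go to 12, an L position)
n=17: W (go to 13, an L position)
n=18: W (go to 14, an L position)
n=19: W (go to 14, an L position)
n=20: W (go to 14, an L position)

20: W, 13: L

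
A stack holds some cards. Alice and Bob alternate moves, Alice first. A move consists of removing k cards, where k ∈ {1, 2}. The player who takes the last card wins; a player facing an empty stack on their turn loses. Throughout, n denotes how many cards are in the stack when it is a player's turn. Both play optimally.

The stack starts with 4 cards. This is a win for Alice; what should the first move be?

Remove 1, leaving 3.

Label each position W (a win for the player to move) or L (a loss). A position with no legal move is L; any other position is W exactly when some move reaches an L, and L when every move reaches a W.
n=0: no move → L
n=1: can move to 0, which is L ⇒ W
n=2: can move to 0, which is L ⇒ W
n=3: moves to 2(W), 1(W); every one is W ⇒ L
n=4: can move to 3, which is L ⇒ W
From 4, the L positions reachable in one move are: 3.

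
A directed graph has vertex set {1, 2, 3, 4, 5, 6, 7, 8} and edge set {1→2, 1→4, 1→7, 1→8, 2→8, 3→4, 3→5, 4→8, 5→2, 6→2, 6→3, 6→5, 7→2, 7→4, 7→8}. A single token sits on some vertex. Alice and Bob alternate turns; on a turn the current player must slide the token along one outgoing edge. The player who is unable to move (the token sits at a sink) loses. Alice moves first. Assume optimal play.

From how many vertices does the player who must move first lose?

Classify positions by backward induction: terminal positions (no move available) are L. From any other position, the mover wins iff some move reaches an L.
Every edge goes from a vertex to one that appears earlier in the order 8, 4, 2, 7, 5, 3, 6, 1, so processing vertices in that order labels each vertex after all of its successors.
8: no outgoing edge → L
4: W (go to 8, an L position)
2: W (go to 8, an L position)
7: W (go to 8, an L position)
5: L (sole option 2(W) is W)
3: W (go to 5, an L position)
6: W (go to 5, an L position)
1: W (go to 8, an L position)
The L vertices are 5, 8; that is 2 in all.

2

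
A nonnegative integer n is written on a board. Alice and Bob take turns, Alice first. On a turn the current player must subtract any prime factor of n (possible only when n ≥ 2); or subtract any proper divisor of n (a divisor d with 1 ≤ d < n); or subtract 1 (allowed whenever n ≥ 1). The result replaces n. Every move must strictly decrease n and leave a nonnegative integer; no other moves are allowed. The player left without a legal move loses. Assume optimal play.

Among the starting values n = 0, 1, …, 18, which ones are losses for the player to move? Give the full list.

Build the W/L table. Terminal = L. A non-terminal position is W if it has a move to some L; otherwise it is L.
n=0: no move → L
n=1: can move to 0, which is L ⇒ W
n=2: can move to 0, which is L ⇒ W
n=3: can move to 0, which is L ⇒ W
n=4: moves to 2(W), 3(W); every one is W ⇒ L
n=5: can move to 0, which is L ⇒ W
n=6: can move to 4, which is L ⇒ W
n=7: can move to 0, which is L ⇒ W
n=8: can move to 4, which is L ⇒ W
n=9: moves to 6(W), 8(W); every one is W ⇒ L
n=10: can move to 9, which is L ⇒ W
n=11: can move to 0, which is L ⇒ W
n=12: can move to 9, which is L ⇒ W
n=13: can move to 0, which is L ⇒ W
n=14: moves to 7(W), 12(W), 13(W); every one is W ⇒ L
n=15: can move to 14, which is L ⇒ W
n=16: can move to 14, which is L ⇒ W
n=17: can move to 0, which is L ⇒ W
n=18: can move to 9, which is L ⇒ W
The losing starting values of n are exactly the entries labelled L in this table (4 of them).

0, 4, 9, 14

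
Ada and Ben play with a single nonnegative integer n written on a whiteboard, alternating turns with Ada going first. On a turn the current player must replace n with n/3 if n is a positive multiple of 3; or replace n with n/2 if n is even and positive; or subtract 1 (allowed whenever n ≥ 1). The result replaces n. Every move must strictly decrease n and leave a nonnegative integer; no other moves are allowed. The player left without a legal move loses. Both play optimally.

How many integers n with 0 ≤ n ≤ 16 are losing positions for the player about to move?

8

Compute win/loss labels from the base case upward. A position with no move is L. Any other position is W if it can reach an L in one move, else L.
n=0: no move → L
n=1: reaches L-position 0 → W
n=2: only reaches 1(W), which is W → L
n=3: reaches L-position 2 → W
n=4: reaches L-position 2 → W
n=5: only reaches 4(W), which is W → L
n=6: reaches L-position 2 → W
n=7: only reaches 6(W), which is W → L
n=8: reaches L-position 7 → W
n=9: only reaches 3(W), 8(W), all W → L
n=10: reaches L-position 5 → W
n=11: only reaches 10(W), which is W → L
n=12: reaches L-position 11 → W
n=13: only reaches 12(W), which is W → L
n=14: reaches L-position 7 → W
n=15: reaches L-position 5 → W
n=16: only reaches 8(W), 15(W), all W → L
L entries with 0 ≤ n ≤ 16: n = 0, 2, 5, 7, 9, 11, 13, 16; that makes 8.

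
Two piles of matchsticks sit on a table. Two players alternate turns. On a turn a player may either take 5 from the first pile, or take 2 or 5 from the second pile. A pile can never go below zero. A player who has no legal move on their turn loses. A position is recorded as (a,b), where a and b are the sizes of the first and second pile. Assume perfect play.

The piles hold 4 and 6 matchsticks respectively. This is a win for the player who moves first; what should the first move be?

Move to (4,4).

Work bottom-up. With no move the player to move loses. Otherwise the position is W if at least one move leads to an L position for the opponent, and L if every move leads to a W.
No move ever increases a pile, so every position that can arise here has a ≤ 4 and b ≤ 6; it is enough to label the cells with 0 ≤ a ≤ 4 and 0 ≤ b ≤ 6.
Every move lowers a or b (never raises either), so fill the grid row by row in increasing a, and left to right within a row: each cell's successors are then already labelled.
      b=0  b=1  b=2  b=3  b=4  b=5  b=6
a=0:    L    L    W    W    L    W    W
a=1:    L    L    W    W    L    W    W
a=2:    L    L    W    W    L    W    W
a=3:    L    L    W    W    L    W    W
a=4:    L    L    W    W    L    W    W
Cells with no legal move (terminal, hence L): (0,0), (0,1), (1,0), (1,1), (2,0), (2,1), (3,0), (3,1), (4,0), (4,1).
The remaining L cells, each justified by listing all of its moves:
(0,4): →(0,2)(W) only, which is W, so L
(1,4): →(1,2)(W) only, which is W, so L
(2,4): →(2,2)(W) only, which is W, so L
(3,4): →(3,2)(W) only, which is W, so L
(4,4): →(4,2)(W) only, which is W, so L
Every other cell has at least one move into one of the L cells above, so it is W.
From (4,6), the L positions reachable in one move are: (4,4), (4,1). Any move reaching one of these is winning.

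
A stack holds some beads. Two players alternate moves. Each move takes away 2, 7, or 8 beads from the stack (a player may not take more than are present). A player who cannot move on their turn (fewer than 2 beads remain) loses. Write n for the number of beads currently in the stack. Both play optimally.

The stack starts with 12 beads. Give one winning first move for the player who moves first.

Positions with no move are L. A position that does have a move is losing for the player to move precisely when every available move leads to a winning position for the opponent. Fill in the labels:
n=0: no move → L
n=1: no move → L
n=2: can move to 0, which is L ⇒ W
n=3: can move to 1, which is L ⇒ W
n=4: the only move is to 2(W), a W ⇒ L
n=5: the only move is to 3(W), a W ⇒ L
n=6: can move to 4, which is L ⇒ W
n=7: can move to 5, which is L ⇒ W
n=8: can move to 1, which is L ⇒ W
n=9: can move to 1, which is L ⇒ W
n=10: moves to 8(W), 3(W), 2(W); every one is W ⇒ L
n=11: can move to 4, which is L ⇒ W
n=12: can move to 10, which is L ⇒ W
From 12, the L positions reachable in one move are: 10, 5, 4. Any move reaching one of these is winning.

Remove 2, leaving 10.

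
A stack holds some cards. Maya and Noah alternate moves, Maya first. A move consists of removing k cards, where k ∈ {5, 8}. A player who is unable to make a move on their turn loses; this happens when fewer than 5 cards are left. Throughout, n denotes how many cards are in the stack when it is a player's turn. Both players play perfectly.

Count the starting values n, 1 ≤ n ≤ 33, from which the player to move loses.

14

Positions with no move are L. A position that does have a move is losing for the player to move precisely when every available move leads to a winning position for the opponent. Fill in the labels:
n=0: no move → L
n=1: no move → L
n=2: no move → L
n=3: no move → L
n=4: no move → L
n=5: reaches L-position 0 → W
n=6: reaches L-position 1 → W
n=7: reaches L-position 2 → W
n=8: reaches L-position 3 → W
n=9: reaches L-position 4 → W
n=10: reaches L-position 2 → W
n=11: reaches L-position 3 → W
n=12: reaches L-position 4 → W
n=13: only reaches 8(W), 5(W), all W → L
n=14: only reaches 9(W), 6(W), all W → L
n=15: only reaches 10(W), 7(W), all W → L
n=16: only reaches 11(W), 8(W), all W → L
n=17: only reaches 12(W), 9(W), all W → L
n=18: reaches L-position 13 → W
n=19: reaches L-position 14 → W
n=20: reaches L-position 15 → W
n=21: reaches L-position 16 → W
n=22: reaches L-position 17 → W
n=23: reaches L-position 15 → W
n=24: reaches L-position 16 → W
n=25: reaches L-position 17 → W
n=26: only reaches 21(W), 18(W), all W → L
n=27: only reaches 22(W), 19(W), all W → L
n=28: only reaches 23(W), 20(W), all W → L
n=29: only reaches 24(W), 21(W), all W → L
n=30: only reaches 25(W), 22(W), all W → L
n=31: reaches L-position 26 → W
n=32: reaches L-position 27 → W
n=33: reaches L-position 28 → W
L entries with 1 ≤ n ≤ 33 (n=0 is outside the asked range and is not counted): n = 1, 2, 3, 4, 13, 14, 15, 16, 17, 26, 27, 28, 29, 30; that makes 14.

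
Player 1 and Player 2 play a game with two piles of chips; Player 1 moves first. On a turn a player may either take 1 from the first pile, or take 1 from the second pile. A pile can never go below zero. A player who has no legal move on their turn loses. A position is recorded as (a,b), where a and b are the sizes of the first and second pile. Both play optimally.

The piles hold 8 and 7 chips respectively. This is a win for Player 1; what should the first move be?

Move to (7,7).

Label each position W (a win for the player to move) or L (a loss). A position with no legal move is L; any other position is W exactly when some move reaches an L, and L when every move reaches a W.
No move ever increases a pile, so every position that can arise here has a ≤ 8 and b ≤ 7; it is enough to label the cells with 0 ≤ a ≤ 8 and 0 ≤ b ≤ 7.
Every move lowers a or b (never raises either), so fill the grid row by row in increasing a, and left to right within a row: each cell's successors are then already labelled.
      b=0  b=1  b=2  b=3  b=4  b=5  b=6  b=7
a=0:    L    W    L    W    L    W    L    W
a=1:    W    L    W    L    W    L    W    L
a=2:    L    W    L    W    L    W    L    W
a=3:    W    L    W    L    W    L    W    L
a=4:    L    W    L    W    L    W    L    W
a=5:    W    L    W    L    W    L    W    L
a=6:    L    W    L    W    L    W    L    W
a=7:    W    L    W    L    W    L    W    L
a=8:    L    W    L    W    L    W    L    W
Cells with no legal move (terminal, hence L): (0,0).
The remaining L cells, each justified by listing all of its moves:
(0,2): only reaches (0,1)(W), which is W → L
(0,4): only reaches (0,3)(W), which is W → L
(0,6): only reaches (0,5)(W), which is W → L
(1,1): only reaches (0,1)(W), (1,0)(W), all W → L
(1,3): only reaches (0,3)(W), (1,2)(W), all W → L
(1,5): only reaches (0,5)(W), (1,4)(W), all W → L
(1,7): only reaches (0,7)(W), (1,6)(W), all W → L
(2,0): only reaches (1,0)(W), which is W → L
(2,2): only reaches (1,2)(W), (2,1)(W), all W → L
(2,4): only reaches (1,4)(W), (2,3)(W), all W → L
(2,6): only reaches (1,6)(W), (2,5)(W), all W → L
(3,1): only reaches (2,1)(W), (3,0)(W), all W → L
(3,3): only reaches (2,3)(W), (3,2)(W), all W → L
(3,5): only reaches (2,5)(W), (3,4)(W), all W → L
(3,7): only reaches (2,7)(W), (3,6)(W), all W → L
(4,0): only reaches (3,0)(W), which is W → L
(4,2): only reaches (3,2)(W), (4,1)(W), all W → L
(4,4): only reaches (3,4)(W), (4,3)(W), all W → L
(4,6): only reaches (3,6)(W), (4,5)(W), all W → L
(5,1): only reaches (4,1)(W), (5,0)(W), all W → L
(5,3): only reaches (4,3)(W), (5,2)(W), all W → L
(5,5): only reaches (4,5)(W), (5,4)(W), all W → L
(5,7): only reaches (4,7)(W), (5,6)(W), all W → L
(6,0): only reaches (5,0)(W), which is W → L
(6,2): only reaches (5,2)(W), (6,1)(W), all W → L
(6,4): only reaches (5,4)(W), (6,3)(W), all W → L
(6,6): only reaches (5,6)(W), (6,5)(W), all W → L
(7,1): only reaches (6,1)(W), (7,0)(W), all W → L
(7,3): only reaches (6,3)(W), (7,2)(W), all W → L
(7,5): only reaches (6,5)(W), (7,4)(W), all W → L
(7,7): only reaches (6,7)(W), (7,6)(W), all W → L
(8,0): only reaches (7,0)(W), which is W → L
(8,2): only reaches (7,2)(W), (8,1)(W), all W → L
(8,4): only reaches (7,4)(W), (8,3)(W), all W → L
(8,6): only reaches (7,6)(W), (8,5)(W), all W → L
Every other cell has at least one move into one of the L cells above, so it is W.
From (8,7), the L positions reachable in one move are: (7,7), (8,6). Any move reaching one of these is winning.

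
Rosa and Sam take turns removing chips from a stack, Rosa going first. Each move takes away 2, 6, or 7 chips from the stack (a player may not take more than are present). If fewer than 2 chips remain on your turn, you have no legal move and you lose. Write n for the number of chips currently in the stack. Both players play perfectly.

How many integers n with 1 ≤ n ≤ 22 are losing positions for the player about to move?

9

Classify positions by backward induction: terminal positions (no move available) are L. From any other position, the mover wins iff some move reaches an L.
n=0: no move → L
n=1: no move → L
n=2: can move to 0, which is L ⇒ W
n=3: can move to 1, which is L ⇒ W
n=4: the only move is to 2(W), a W ⇒ L
n=5: the only move is to 3(W), a W ⇒ L
n=6: can move to 4, which is L ⇒ W
n=7: can move to 5, which is L ⇒ W
n=8: can move to 1, which is L ⇒ W
n=9: moves to 7(W), 3(W), 2(W); every one is W ⇒ L
n=10: can move to 4, which is L ⇒ W
n=11: can move to 9, which is L ⇒ W
n=12: can move to 5, which is L ⇒ W
n=13: moves to 11(W), 7(W), 6(W); every one is W ⇒ L
n=14: moves to 12(W), 8(W), 7(W); every one is W ⇒ L
n=15: can move to 13, which is L ⇒ W
n=16: can move to 14, which is L ⇒ W
n=17: moves to 15(W), 11(W), 10(W); every one is W ⇒ L
n=18: moves to 16(W), 12(W), 11(W); every one is W ⇒ L
n=19: can move to 17, which is L ⇒ W
n=20: can move to 18, which is L ⇒ W
n=21: can move to 14, which is L ⇒ W
n=22: moves to 20(W), 16(W), 15(W); every one is W ⇒ L
L entries with 1 ≤ n ≤ 22 (n=0 is outside the asked range and is not counted): n = 1, 4, 5, 9, 13, 14, 17, 18, 22; that makes 9.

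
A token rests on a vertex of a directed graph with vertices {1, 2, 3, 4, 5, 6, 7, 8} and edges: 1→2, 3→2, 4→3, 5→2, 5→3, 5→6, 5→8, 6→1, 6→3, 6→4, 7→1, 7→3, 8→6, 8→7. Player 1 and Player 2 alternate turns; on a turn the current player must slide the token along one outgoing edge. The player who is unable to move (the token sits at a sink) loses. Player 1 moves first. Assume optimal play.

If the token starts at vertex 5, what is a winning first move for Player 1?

Compute win/loss labels from the base case upward. A position with no move is L. Any other position is W if it can reach an L in one move, else L.
Every edge goes from a vertex to one that appears earlier in the order 2, 3, 4, 1, 6, 7, 8, 5, so processing vertices in that order labels each vertex after all of its successors.
2: no outgoing edge → L
3: can move to 2, which is L ⇒ W
4: the only move is to 3(W), a W ⇒ L
1: can move to 2, which is L ⇒ W
6: can move to 4, which is L ⇒ W
7: moves to 1(W), 3(W); every one is W ⇒ L
8: can move to 7, which is L ⇒ W
5: can move to 2, which is L ⇒ W
From 5, the L positions reachable in one move are: 2.

Move to 2.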